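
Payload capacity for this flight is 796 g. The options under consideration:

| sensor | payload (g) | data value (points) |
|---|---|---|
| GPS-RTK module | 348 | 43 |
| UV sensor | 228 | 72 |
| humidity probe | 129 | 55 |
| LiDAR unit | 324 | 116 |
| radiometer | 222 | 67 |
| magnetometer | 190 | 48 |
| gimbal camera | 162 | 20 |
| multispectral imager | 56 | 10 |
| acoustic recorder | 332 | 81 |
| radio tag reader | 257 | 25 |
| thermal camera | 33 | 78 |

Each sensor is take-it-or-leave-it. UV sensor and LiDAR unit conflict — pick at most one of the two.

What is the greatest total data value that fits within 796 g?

326

Ranking by ratio (data value/g): thermal camera 2.36, humidity probe 0.43, LiDAR unit 0.36.
Taking humidity probe + LiDAR unit + radiometer + multispectral imager + thermal camera: 764 g used, 326 in data value.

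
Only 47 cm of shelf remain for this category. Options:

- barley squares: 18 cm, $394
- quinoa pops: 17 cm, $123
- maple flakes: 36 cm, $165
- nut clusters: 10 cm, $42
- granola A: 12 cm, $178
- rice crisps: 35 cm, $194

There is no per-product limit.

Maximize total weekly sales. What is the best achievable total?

830

Density check — barley squares 21.89, granola A 14.83, quinoa pops 7.24, rice crisps 5.54 are the best per cm.
Taking 2×barley squares + nut clusters: 46 cm used, 830 in weekly sales.
The spare 1 cm is too small for any remaining product, and no exchange beats 830.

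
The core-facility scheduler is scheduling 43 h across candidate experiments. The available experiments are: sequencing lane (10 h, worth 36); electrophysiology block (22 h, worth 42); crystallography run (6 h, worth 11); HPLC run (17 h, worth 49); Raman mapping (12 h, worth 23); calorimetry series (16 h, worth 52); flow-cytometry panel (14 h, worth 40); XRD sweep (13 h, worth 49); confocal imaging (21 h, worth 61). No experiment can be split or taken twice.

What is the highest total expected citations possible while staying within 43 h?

141

Ranking by ratio (expected citations/h): XRD sweep 3.77, sequencing lane 3.60, calorimetry series 3.25.
Greedy by ratio would take sequencing lane + calorimetry series + XRD sweep: 39 h used, total 137.
Replace sequencing lane with flow-cytometry panel: the trade gains 4 net, giving 141 at 43 h.
That's the maximum — no swap from here does better than 141.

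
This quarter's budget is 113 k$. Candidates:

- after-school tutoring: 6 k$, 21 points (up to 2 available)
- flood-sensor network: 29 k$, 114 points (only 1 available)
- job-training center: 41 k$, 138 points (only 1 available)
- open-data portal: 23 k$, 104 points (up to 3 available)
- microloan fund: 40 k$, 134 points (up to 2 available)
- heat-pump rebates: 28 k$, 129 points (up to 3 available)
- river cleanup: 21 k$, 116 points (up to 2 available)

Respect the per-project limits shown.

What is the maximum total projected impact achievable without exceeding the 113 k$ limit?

544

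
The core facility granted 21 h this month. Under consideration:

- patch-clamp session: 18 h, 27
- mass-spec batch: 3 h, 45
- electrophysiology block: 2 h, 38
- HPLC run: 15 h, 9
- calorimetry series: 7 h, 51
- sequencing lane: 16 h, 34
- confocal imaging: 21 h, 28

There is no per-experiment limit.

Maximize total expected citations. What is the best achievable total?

Taking the top-ratio experiments first gives 10×electrophysiology block for 380 (20 h).
Replace electrophysiology block with mass-spec batch: the trade gains 7 net, giving 387 at 21 h.
That's the maximum — no swap from here does better than 387.

387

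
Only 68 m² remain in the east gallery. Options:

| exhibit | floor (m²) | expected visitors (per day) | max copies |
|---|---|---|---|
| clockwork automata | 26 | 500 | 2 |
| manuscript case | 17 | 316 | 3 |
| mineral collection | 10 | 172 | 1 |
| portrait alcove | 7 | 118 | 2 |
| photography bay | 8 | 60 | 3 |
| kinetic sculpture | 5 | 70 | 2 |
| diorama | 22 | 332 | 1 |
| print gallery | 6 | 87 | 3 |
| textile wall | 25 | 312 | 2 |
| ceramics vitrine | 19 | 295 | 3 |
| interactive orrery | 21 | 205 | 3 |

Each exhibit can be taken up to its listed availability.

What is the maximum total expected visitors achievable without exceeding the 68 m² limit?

2×clockwork automata + mineral collection + print gallery uses 68 of the 68 m² and totals 1259.

1259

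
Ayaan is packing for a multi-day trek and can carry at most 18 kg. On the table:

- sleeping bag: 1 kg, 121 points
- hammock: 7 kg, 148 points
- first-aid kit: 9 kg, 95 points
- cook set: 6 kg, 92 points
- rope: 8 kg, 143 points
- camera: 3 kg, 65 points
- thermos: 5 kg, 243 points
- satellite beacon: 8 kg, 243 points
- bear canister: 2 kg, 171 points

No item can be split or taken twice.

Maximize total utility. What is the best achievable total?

Sleeping bag + thermos + satellite beacon + bear canister uses 16 of the 18 kg and totals 778.
The closest alternative, sleeping bag + hammock + camera + thermos + bear canister, reaches only 748.

778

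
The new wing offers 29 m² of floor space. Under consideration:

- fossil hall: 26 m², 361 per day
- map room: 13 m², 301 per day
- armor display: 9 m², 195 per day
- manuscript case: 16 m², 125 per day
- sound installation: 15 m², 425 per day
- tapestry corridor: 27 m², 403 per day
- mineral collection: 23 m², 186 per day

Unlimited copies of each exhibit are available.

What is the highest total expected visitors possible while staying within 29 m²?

726

The ratio ordering already packs tightly: map room + sound installation, 28 m², 726.
Nothing else within 29 m² beats 726.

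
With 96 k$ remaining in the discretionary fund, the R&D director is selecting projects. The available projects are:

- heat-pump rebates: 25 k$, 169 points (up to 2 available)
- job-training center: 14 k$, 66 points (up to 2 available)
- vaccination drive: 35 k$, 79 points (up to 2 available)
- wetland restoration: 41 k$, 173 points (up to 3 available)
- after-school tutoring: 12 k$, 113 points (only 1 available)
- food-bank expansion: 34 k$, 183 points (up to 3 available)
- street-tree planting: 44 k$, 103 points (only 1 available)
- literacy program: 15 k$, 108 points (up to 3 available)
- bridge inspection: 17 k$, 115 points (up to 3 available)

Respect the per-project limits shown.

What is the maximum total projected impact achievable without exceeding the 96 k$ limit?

681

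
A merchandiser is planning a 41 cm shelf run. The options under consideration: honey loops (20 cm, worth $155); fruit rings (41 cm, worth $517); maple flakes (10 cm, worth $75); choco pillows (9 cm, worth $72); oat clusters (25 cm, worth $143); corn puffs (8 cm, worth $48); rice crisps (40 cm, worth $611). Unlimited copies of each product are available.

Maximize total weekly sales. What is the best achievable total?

Best packing: rice crisps — 40 cm, 611 total.
That's the maximum — no swap from here does better than 611.

611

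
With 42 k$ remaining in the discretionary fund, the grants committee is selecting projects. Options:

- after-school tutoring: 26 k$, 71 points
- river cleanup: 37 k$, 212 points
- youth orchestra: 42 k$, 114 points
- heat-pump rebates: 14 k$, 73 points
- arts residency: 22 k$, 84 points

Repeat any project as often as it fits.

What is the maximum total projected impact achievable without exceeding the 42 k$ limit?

219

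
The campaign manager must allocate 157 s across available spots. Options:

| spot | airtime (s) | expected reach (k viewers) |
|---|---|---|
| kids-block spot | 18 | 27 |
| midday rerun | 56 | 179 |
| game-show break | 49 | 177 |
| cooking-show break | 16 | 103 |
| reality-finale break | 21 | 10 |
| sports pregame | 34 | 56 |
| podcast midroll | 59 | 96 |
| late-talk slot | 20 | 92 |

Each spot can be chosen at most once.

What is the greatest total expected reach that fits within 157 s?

551

Midday rerun + game-show break + cooking-show break + late-talk slot uses 141 of the 157 s and totals 551.
The closest alternative, midday rerun + game-show break + cooking-show break + sports pregame, reaches only 515.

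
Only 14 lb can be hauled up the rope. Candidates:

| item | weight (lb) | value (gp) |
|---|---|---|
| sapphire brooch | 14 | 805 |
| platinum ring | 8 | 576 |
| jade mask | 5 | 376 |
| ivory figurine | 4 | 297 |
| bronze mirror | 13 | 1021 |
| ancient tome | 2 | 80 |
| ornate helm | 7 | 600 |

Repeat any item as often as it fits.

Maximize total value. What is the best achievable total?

1200

Ranking by ratio (value/lb): ornate helm 85.71, bronze mirror 78.54, jade mask 75.20.
2×ornate helm uses 14 of the 14 lb and totals 1200.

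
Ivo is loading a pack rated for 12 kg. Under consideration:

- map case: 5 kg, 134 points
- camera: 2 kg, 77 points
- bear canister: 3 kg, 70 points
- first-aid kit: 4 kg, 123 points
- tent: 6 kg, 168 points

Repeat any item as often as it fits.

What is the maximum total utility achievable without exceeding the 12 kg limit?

462

Taking 6×camera: 12 kg used, 462 in utility.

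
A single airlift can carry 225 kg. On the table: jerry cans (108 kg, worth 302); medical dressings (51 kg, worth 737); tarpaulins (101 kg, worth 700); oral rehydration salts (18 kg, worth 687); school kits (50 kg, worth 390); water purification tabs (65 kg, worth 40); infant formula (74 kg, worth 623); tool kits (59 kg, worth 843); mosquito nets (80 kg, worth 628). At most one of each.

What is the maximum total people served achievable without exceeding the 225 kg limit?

2895

Taking the top-ratio supplies first gives medical dressings + oral rehydration salts + infant formula + tool kits for 2890 (202 kg).
The 74 kg tied up in infant formula is better spent on mosquito nets — total rises to 2895 (208 kg).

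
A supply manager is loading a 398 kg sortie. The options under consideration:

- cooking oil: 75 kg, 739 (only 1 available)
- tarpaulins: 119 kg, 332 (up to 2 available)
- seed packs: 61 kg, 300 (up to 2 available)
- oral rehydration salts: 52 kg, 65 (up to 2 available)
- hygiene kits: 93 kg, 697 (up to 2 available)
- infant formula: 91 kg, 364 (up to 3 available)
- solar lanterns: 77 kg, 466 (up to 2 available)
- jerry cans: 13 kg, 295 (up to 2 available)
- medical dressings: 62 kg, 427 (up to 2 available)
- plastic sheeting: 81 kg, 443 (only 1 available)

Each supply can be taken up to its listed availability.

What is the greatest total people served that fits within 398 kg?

3346

Ranking by ratio (people served/kg): jerry cans 22.69, cooking oil 9.85, hygiene kits 7.49, medical dressings 6.89.
Greedy by ratio would take cooking oil + 2×hygiene kits + 2×jerry cans + medical dressings: 349 kg used, total 3150.
The 93 kg tied up in hygiene kits is better spent on solar lanterns + medical dressings — total rises to 3346 (395 kg).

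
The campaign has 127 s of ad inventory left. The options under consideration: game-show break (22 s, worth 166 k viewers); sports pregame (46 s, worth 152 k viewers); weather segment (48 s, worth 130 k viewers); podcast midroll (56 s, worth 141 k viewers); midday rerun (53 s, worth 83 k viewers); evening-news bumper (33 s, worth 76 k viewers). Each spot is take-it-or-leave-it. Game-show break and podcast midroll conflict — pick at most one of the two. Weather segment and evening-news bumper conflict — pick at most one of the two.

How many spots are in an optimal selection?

3

Optimal total is 448.
game-show break + sports pregame + weather segment hits 448 at 116 s.
Any selection reaching 448 contains exactly 3 spots.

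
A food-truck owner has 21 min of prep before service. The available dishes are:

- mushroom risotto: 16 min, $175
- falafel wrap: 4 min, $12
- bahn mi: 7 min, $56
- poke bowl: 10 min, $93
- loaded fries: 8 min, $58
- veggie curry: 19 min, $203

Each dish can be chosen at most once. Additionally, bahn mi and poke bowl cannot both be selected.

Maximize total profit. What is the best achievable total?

Ranking by ratio (profit/min): mushroom risotto 10.94, veggie curry 10.68, poke bowl 9.30.
A density-first pass picks mushroom risotto + falafel wrap — 187 at 20 min.
Dropping mushroom risotto and falafel wrap frees 20 min; slotting in veggie curry (19 min) lifts the total to 203 at 19 min.
The spare 2 min is too small for any remaining dish, and no feasible exchange beats 203.

203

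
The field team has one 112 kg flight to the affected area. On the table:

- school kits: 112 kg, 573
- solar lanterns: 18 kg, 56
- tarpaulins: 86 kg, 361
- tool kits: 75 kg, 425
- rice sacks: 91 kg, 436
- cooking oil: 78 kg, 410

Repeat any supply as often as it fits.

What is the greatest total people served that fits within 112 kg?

573

Taking the top-ratio supplies first gives 2×solar lanterns + tool kits for 537 (111 kg).
The 111 kg tied up in 2×solar lanterns and tool kits is better spent on school kits — total rises to 573 (112 kg).
No other feasible combination exceeds 573.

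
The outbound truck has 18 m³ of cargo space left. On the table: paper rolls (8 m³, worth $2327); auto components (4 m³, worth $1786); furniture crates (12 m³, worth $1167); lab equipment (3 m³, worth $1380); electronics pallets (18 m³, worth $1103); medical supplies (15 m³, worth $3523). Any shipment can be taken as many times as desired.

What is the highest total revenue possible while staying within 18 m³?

8280

Taking 6×lab equipment: 18 m³ used, 8280 in revenue.
That's the maximum — no swap from here does better than 8280.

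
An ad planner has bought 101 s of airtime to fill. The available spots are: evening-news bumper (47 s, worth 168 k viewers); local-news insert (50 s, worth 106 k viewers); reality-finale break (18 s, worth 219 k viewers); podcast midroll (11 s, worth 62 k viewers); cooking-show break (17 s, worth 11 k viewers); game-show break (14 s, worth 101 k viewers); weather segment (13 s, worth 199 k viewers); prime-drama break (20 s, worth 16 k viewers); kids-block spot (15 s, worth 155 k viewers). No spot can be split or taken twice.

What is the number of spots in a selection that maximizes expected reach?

Optimal total is 752.
For example reality-finale break + podcast midroll + game-show break + weather segment + prime-drama break + kids-block spot achieves it, using 91 s.
Any selection reaching 752 contains exactly 6 spots.

6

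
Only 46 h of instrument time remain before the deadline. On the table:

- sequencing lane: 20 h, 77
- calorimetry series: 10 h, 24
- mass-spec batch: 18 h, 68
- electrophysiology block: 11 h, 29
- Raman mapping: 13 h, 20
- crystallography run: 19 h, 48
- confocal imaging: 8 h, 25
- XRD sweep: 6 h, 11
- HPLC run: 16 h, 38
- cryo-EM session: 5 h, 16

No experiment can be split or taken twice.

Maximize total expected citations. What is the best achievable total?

The ratio heuristic lands on sequencing lane + mass-spec batch + cryo-EM session (161) but leaves 3 h idle.
Replace cryo-EM session with confocal imaging: the trade gains 9 net, giving 170 at 46 h.
Runner-up sequencing lane + mass-spec batch + cryo-EM session tops out at 161.

170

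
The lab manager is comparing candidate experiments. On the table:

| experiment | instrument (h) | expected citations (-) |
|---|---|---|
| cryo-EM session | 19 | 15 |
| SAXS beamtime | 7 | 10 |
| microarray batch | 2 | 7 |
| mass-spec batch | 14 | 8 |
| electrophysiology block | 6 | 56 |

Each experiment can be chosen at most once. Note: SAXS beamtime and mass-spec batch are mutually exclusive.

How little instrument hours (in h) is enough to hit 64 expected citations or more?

Need the lightest bundle worth ≥ 64.
SAXS beamtime + electrophysiology block reaches 66 using 13 h.
Any bundle with less than 13 h falls short of 64.

13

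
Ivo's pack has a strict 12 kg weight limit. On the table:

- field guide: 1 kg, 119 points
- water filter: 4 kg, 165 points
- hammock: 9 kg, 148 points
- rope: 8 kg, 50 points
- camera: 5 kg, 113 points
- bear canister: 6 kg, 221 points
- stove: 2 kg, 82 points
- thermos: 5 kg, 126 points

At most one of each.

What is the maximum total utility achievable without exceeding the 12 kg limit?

A density-first pass picks field guide + water filter + stove + thermos — 492 at 12 kg.
The 7 kg tied up in stove and thermos is better spent on bear canister — total rises to 505 (11 kg).

505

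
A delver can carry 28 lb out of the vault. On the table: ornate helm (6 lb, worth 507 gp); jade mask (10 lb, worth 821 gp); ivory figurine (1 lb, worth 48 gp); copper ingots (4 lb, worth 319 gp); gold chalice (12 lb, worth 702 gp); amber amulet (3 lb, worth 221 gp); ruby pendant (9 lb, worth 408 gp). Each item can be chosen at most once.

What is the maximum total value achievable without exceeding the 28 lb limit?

2030

Greedy by ratio would take ornate helm + jade mask + ivory figurine + copper ingots + amber amulet: 24 lb used, total 1916.
The 8 lb tied up in ivory figurine and copper ingots and amber amulet is better spent on gold chalice — total rises to 2030 (28 lb).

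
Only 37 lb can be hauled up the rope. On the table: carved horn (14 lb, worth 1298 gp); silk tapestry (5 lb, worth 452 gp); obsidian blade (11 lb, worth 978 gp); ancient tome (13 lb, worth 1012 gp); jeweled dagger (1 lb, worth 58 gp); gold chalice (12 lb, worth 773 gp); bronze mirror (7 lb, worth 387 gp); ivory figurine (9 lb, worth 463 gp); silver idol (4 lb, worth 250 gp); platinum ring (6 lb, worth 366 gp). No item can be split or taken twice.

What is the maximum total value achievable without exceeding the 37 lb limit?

Greedy by ratio would take carved horn + silk tapestry + obsidian blade + jeweled dagger + silver idol: 35 lb used, total 3036.
Dropping silver idol frees 4 lb; slotting in platinum ring (6 lb) lifts the total to 3152 at 37 lb.
The closest alternative, carved horn + silk tapestry + obsidian blade + bronze mirror, reaches only 3115.

3152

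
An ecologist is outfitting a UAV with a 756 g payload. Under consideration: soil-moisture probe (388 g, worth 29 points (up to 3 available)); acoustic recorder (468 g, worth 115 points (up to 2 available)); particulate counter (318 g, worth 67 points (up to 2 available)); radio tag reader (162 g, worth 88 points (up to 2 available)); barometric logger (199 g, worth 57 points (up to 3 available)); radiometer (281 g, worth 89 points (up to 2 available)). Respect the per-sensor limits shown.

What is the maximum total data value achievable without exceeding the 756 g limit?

290

Greedy by ratio would take 2×radio tag reader + radiometer: 605 g used, total 265.
The 281 g tied up in radiometer is better spent on 2×barometric logger — total rises to 290 (722 g).
No other feasible combination exceeds 290.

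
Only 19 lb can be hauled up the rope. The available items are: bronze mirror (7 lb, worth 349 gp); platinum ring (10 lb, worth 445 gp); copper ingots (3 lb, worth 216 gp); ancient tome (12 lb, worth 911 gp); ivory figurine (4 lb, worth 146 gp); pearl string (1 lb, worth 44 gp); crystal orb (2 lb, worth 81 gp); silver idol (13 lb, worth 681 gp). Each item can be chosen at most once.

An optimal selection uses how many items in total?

Optimal total is 1273.
For example copper ingots + ancient tome + ivory figurine achieves it, using 19 lb.
All optima have 3 items.

3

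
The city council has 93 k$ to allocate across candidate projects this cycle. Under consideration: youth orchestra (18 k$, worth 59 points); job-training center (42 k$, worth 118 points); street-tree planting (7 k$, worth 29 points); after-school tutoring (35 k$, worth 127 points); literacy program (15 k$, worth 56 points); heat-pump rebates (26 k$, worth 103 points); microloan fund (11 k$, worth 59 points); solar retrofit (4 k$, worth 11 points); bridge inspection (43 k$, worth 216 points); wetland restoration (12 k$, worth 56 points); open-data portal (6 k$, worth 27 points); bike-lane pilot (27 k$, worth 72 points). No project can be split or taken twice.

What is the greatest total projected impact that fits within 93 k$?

The ratio heuristic lands on street-tree planting + microloan fund + solar retrofit + bridge inspection + wetland restoration + open-data portal (398) but leaves 10 k$ idle.
Dropping street-tree planting and solar retrofit and open-data portal frees 17 k$; slotting in heat-pump rebates (26 k$) lifts the total to 434 at 92 k$.

434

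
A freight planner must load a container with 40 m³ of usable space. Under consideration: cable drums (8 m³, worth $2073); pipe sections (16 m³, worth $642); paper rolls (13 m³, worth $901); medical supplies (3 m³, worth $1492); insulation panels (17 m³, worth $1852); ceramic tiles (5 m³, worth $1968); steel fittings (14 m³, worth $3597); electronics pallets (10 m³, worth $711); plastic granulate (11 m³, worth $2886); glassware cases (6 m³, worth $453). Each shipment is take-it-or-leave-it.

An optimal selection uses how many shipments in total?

Optimal total is 10524.
For example cable drums + ceramic tiles + steel fittings + plastic granulate achieves it, using 38 m³.
Every optimal selection uses 4 shipments.

4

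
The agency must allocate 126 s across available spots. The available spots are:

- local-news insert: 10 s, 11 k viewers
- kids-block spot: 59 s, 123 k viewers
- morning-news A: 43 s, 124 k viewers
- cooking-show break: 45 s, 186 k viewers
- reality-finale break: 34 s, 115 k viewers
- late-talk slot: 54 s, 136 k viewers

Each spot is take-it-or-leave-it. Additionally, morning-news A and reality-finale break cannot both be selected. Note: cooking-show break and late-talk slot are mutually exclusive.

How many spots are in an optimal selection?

3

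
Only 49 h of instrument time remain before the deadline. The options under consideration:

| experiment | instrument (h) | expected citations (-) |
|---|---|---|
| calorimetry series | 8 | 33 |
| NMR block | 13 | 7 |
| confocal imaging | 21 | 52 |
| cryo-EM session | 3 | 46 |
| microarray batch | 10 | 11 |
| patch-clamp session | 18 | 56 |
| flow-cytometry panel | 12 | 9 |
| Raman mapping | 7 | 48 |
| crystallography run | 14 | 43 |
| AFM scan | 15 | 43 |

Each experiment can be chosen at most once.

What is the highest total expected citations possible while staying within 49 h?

Taking the top-ratio experiments first gives calorimetry series + cryo-EM session + microarray batch + patch-clamp session + Raman mapping for 194 (46 h).
Replace microarray batch and patch-clamp session with crystallography run + AFM scan: the trade gains 19 net, giving 213 at 47 h.
No other feasible combination exceeds 213.

213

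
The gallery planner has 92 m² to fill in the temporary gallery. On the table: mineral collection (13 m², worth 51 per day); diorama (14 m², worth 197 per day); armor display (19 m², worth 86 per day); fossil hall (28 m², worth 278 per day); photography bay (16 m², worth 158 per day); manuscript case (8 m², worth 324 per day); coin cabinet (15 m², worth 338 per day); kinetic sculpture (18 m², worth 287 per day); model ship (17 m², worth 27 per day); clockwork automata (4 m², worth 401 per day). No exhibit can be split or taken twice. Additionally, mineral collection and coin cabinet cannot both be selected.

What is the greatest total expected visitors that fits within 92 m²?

The ratio ordering already packs tightly: diorama + fossil hall + manuscript case + coin cabinet + kinetic sculpture + clockwork automata, 87 m², 1825.

1825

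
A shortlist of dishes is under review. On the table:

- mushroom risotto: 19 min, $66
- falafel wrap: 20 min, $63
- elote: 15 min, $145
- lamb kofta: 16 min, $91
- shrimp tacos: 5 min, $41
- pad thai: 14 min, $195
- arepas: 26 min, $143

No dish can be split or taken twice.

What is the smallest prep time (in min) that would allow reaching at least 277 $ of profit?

Minimise min subject to total profit ≥ 277.
elote + pad thai reaches 340 using 29 min.
No combination under 29 min hits 277.

29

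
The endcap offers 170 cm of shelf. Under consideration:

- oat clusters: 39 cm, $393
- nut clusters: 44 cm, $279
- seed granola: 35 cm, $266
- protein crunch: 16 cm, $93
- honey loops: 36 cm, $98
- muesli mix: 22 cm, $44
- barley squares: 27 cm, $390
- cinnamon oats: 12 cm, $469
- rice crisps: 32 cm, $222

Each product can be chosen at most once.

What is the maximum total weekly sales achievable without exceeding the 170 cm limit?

Filling by ratio: oat clusters + seed granola + protein crunch + barley squares + cinnamon oats + rice crisps for 1833, with 9 cm left unused.
Dropping seed granola frees 35 cm; slotting in nut clusters (44 cm) lifts the total to 1846 at 170 cm.
Next best is oat clusters + seed granola + protein crunch + barley squares + cinnamon oats + rice crisps at 1833 (161 cm) — short by 13.

1846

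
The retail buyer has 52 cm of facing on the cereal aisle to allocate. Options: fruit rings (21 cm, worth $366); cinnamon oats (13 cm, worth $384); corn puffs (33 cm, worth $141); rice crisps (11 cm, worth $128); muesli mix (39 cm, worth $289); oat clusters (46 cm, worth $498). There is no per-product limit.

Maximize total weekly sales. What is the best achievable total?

The ratio ordering already packs tightly: 4×cinnamon oats, 52 cm, 1536.
No other feasible combination exceeds 1536.

1536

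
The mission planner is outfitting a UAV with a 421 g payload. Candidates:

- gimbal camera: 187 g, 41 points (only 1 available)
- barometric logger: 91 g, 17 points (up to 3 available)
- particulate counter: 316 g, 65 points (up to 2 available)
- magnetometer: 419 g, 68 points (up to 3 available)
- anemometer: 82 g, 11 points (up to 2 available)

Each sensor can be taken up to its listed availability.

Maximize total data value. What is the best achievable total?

Taking the top-ratio sensors first gives gimbal camera + 2×barometric logger for 75 (369 g).
Replace gimbal camera and barometric logger with particulate counter: the trade gains 7 net, giving 82 at 407 g.
The spare 14 g is too small for any remaining sensor, and no exchange beats 82.

82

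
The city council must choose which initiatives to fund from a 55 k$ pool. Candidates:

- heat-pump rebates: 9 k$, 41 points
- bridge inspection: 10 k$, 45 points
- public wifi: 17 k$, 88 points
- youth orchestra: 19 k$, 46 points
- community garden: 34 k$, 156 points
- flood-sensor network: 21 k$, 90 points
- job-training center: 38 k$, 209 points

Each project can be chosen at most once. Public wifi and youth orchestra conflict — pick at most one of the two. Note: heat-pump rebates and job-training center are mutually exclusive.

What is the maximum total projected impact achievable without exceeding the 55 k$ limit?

Public wifi + job-training center uses 55 of the 55 k$ and totals 297.
No other feasible combination exceeds 297.

297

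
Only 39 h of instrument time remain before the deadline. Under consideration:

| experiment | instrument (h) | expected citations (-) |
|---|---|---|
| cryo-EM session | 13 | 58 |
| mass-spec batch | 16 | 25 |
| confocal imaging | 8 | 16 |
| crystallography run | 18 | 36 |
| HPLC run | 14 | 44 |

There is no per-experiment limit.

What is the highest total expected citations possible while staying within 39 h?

Density check — cryo-EM session 4.46, HPLC run 3.14, confocal imaging 2.00 are the best per h.
Best packing: 3×cryo-EM session — 39 h, 174 total.
Nothing else within 39 h beats 174.

174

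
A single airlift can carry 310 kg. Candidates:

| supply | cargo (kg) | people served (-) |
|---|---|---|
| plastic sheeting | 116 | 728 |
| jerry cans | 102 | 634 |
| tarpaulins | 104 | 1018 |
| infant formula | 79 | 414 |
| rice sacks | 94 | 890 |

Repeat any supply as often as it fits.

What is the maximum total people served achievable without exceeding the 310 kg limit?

Taking 2×tarpaulins + rice sacks: 302 kg used, 2926 in people served.
Every other selection either busts 310 kg or fails to beat 2926.

2926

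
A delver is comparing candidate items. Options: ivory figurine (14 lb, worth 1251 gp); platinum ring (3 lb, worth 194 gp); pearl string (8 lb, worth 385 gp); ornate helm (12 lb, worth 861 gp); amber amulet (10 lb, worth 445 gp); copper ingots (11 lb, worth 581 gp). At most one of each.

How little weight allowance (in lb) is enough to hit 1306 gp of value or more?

Need the lightest bundle worth ≥ 1306.
ivory figurine + platinum ring: 1445 value at 17 lb.
No combination under 17 lb hits 1306.

17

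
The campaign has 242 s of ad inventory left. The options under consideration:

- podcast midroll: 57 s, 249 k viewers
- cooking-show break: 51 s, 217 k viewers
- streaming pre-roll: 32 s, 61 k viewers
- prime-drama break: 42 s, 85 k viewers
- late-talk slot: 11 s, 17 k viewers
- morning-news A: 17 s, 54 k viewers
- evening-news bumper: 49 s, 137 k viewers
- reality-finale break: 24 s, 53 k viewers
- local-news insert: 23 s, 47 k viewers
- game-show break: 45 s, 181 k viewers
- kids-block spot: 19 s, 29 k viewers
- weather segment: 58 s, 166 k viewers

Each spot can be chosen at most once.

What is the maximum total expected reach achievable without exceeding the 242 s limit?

885

A density-first pass picks podcast midroll + cooking-show break + late-talk slot + morning-news A + game-show break + weather segment — 884 at 239 s.
The 69 s tied up in late-talk slot and weather segment is better spent on evening-news bumper + local-news insert — total rises to 885 (242 s).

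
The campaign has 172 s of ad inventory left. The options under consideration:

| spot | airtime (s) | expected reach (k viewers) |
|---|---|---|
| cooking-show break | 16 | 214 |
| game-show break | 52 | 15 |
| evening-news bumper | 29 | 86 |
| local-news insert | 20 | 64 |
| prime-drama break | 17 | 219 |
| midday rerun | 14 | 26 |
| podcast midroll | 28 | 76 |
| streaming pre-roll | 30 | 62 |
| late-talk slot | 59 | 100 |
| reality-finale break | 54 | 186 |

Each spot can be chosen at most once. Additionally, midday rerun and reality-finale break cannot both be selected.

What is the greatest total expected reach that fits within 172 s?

845

Cooking-show break + evening-news bumper + local-news insert + prime-drama break + podcast midroll + reality-finale break uses 164 of the 172 s and totals 845.
The spare 8 s is too small for any remaining spot, and no feasible exchange beats 845.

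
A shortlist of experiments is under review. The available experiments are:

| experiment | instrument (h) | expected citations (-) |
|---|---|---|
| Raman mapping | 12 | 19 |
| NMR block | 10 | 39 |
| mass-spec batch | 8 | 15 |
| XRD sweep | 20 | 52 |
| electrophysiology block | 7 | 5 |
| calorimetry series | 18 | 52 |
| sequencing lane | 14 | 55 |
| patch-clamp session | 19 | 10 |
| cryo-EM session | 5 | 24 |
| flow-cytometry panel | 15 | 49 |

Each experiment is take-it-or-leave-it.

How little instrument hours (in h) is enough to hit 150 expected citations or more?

44

Look for the lowest-instrument combination reaching 150.
NMR block + sequencing lane + cryo-EM session + flow-cytometry panel: 167 expected citations at 44 h.
Below 44 h the best achievable stays under 150.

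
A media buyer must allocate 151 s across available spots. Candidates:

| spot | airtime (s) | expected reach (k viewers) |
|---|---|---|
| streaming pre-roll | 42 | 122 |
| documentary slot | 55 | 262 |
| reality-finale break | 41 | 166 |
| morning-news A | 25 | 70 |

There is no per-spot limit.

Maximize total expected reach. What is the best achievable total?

By expected reach per s: documentary slot 4.76, reality-finale break 4.05, streaming pre-roll 2.90, morning-news A 2.80 lead.
2×documentary slot + reality-finale break uses 151 of the 151 s and totals 690.
That's the maximum — no swap from here does better than 690.

690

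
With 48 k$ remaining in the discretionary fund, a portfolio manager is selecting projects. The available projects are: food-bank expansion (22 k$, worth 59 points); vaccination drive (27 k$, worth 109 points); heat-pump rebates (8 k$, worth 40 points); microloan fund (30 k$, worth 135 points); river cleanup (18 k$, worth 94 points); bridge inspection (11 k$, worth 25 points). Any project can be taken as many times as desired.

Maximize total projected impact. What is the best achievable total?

240

The ratio heuristic lands on heat-pump rebates + 2×river cleanup (228) but leaves 4 k$ idle.
Replace 2×river cleanup with 5×heat-pump rebates: the trade gains 12 net, giving 240 at 48 k$.
Every other selection either busts 48 k$ or fails to beat 240.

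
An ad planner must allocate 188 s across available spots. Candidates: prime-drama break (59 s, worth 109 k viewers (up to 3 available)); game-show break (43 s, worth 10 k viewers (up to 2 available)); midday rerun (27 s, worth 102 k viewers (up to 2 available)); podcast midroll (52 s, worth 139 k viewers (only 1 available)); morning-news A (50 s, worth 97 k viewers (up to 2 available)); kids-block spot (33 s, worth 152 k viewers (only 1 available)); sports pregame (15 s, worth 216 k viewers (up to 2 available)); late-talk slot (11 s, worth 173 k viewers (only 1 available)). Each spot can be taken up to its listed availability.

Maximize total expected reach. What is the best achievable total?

Best packing: 2×midday rerun + podcast midroll + kids-block spot + 2×sports pregame + late-talk slot — 180 s, 1100 total.
That's the maximum — no swap from here does better than 1100.

1100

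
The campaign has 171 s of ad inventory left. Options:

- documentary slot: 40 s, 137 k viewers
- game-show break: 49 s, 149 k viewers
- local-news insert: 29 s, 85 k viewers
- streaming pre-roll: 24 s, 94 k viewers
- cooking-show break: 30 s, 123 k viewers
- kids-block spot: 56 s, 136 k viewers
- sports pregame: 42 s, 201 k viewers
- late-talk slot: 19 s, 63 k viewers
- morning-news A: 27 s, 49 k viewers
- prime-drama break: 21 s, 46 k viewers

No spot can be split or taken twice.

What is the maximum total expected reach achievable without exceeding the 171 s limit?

640

Density check — sports pregame 4.79, cooking-show break 4.10, streaming pre-roll 3.92, documentary slot 3.42 are the best per s.
Filling by ratio: documentary slot + streaming pre-roll + cooking-show break + sports pregame + late-talk slot for 618, with 16 s left unused.
The 19 s tied up in late-talk slot is better spent on local-news insert — total rises to 640 (165 s).
The spare 6 s is too small for any remaining spot, and no exchange beats 640.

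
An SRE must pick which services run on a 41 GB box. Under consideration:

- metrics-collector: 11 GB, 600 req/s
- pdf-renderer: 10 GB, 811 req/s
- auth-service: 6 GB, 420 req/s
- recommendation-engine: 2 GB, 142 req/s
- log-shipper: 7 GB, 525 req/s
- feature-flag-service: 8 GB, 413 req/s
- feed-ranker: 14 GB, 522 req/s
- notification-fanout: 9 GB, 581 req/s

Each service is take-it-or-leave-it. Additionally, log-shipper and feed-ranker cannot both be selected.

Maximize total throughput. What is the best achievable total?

2750

Filling by ratio: pdf-renderer + auth-service + recommendation-engine + log-shipper + notification-fanout for 2479, with 7 GB left unused.
The 2 GB tied up in recommendation-engine is better spent on feature-flag-service — total rises to 2750 (40 GB).
Runner-up metrics-collector + pdf-renderer + recommendation-engine + log-shipper + notification-fanout tops out at 2659.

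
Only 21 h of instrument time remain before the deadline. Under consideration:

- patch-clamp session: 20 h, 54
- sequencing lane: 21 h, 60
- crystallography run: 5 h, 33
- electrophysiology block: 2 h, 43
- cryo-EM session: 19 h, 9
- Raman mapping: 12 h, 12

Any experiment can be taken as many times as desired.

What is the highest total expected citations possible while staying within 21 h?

The ratio ordering already packs tightly: 10×electrophysiology block, 20 h, 430.
The spare 1 h is too small for any remaining experiment, and no exchange beats 430.

430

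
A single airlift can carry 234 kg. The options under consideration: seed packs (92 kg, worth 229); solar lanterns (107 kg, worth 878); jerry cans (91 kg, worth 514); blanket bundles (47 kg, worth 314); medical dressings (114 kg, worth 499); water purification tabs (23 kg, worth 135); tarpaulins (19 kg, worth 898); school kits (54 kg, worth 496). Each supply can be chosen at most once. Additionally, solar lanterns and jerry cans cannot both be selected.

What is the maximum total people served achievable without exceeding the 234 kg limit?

Best packing: solar lanterns + blanket bundles + tarpaulins + school kits — 227 kg, 2586 total.
Runner-up solar lanterns + water purification tabs + tarpaulins + school kits tops out at 2407.

2586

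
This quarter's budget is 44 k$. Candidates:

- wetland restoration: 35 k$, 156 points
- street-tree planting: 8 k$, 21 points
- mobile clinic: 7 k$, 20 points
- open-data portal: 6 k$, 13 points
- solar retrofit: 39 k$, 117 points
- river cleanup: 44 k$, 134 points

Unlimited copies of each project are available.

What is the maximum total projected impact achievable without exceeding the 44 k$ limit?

177

By projected impact per k$: wetland restoration 4.46, river cleanup 3.05, solar retrofit 3.00 lead.
Greedy by ratio would take wetland restoration + mobile clinic: 42 k$ used, total 176.
Replace mobile clinic with street-tree planting: the trade gains 1 net, giving 177 at 43 k$.
The spare 1 k$ is too small for any remaining project, and no exchange beats 177.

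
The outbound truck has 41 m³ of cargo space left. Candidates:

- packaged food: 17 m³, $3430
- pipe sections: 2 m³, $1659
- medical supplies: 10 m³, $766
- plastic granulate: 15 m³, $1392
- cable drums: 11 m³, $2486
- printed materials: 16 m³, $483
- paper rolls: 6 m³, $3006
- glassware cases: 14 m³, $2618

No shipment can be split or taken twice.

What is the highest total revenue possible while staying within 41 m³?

A density-first pass picks packaged food + pipe sections + cable drums + paper rolls — 10581 at 36 m³.
The 11 m³ tied up in cable drums is better spent on glassware cases — total rises to 10713 (39 m³).
The closest alternative, packaged food + pipe sections + cable drums + paper rolls, reaches only 10581.

10713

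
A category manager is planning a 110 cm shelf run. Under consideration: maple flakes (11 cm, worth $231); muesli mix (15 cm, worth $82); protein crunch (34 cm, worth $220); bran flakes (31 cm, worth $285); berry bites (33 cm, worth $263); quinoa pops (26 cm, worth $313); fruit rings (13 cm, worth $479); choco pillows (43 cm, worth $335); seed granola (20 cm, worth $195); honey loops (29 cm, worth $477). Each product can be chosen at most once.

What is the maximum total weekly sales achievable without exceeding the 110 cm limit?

1785

Filling by ratio: maple flakes + quinoa pops + fruit rings + seed granola + honey loops for 1695, with 11 cm left unused.
Dropping seed granola frees 20 cm; slotting in bran flakes (31 cm) lifts the total to 1785 at 110 cm.
Runner-up maple flakes + quinoa pops + fruit rings + seed granola + honey loops tops out at 1695.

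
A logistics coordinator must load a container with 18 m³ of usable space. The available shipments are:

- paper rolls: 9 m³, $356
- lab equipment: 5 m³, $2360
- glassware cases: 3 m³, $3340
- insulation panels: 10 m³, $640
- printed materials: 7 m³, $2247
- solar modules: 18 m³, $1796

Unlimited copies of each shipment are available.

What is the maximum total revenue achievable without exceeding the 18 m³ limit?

20040

Ranking by ratio (revenue/m³): glassware cases 1113.33, lab equipment 472.00, printed materials 321.00, solar modules 99.78.
6×glassware cases uses 18 of the 18 m³ and totals 20040.
Every other selection either busts 18 m³ or fails to beat 20040.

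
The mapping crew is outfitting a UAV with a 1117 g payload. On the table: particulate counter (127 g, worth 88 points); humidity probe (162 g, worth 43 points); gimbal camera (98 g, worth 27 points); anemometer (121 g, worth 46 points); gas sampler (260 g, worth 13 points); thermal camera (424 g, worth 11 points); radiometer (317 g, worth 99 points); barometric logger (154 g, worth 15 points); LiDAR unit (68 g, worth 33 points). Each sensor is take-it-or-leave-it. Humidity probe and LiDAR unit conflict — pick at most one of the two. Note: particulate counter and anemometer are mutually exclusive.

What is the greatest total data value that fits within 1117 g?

Density check — particulate counter 0.69, LiDAR unit 0.49, anemometer 0.38 are the best per g.
Best packing: particulate counter + gimbal camera + gas sampler + radiometer + barometric logger + LiDAR unit — 1024 g, 275 total.

275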